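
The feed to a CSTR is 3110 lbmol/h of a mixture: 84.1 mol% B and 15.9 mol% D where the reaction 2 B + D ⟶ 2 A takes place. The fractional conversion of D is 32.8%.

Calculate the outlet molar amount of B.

2290 lbmol/h

D reacted = 0.328 × 494.5 = 162.2 lbmol/h; ν_D = −1, so ξ = 162.2/1 = 162.2 lbmol/h.
Outlet amounts (n = n₀ + ν ξ):
  B: 2616 − 2(162.2) = 2291
  D: 494.5 − 1(162.2) = 332.3
  A: 0 + 2(162.2) = 324.4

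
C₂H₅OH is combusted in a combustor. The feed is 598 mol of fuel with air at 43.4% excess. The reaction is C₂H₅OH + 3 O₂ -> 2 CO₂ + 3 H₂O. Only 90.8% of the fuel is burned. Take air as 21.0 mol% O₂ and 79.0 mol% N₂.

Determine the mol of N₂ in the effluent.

9680 mol

Stoichiometric O₂ = 3 × 598 = 1794 mol; O₂ fed = 1794 × 1.434 = 2573 mol.
N₂ fed = 2573 × 79/21 = 9678 mol.
Fuel reacted = 0.908 × 598 → ξ = 543 mol.
Outlet (n = n₀ + ν ξ):
  C₂H₅OH: 598 − 1(543) = 55.02
  O₂: 2573 − 3(543) = 943.6
  N₂: 9678 (inert)
  CO₂: 0 + 2(543) = 1086
  H₂O: 0 + 3(543) = 1629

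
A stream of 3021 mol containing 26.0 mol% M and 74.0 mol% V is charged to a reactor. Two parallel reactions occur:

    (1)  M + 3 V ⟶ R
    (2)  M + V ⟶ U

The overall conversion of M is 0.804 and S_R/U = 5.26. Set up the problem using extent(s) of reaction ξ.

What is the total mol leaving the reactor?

1330 mol

Conversion of M: M consumed = 0.804 × 785.5 = 631.5 mol = 1ξ₁ + 1ξ₂.
Selectivity: 1ξ₁ / (1ξ₂) = 5.26 → ξ₁ = 5.26 ξ₂.
Substitute: (1·5.26 + 1) ξ₂ = 631.5 → ξ₂ = 100.9 mol, ξ₁ = 530.6 mol.
Outlet amounts (n = n₀ + Σ ν·ξ):
  M: 785.5 − 1(530.6) − 1(100.9) = 154
  V: 2236 − 3(530.6) − 1(100.9) = 542.8
  R: 0 + 1(530.6) = 530.6
  U: 0 + 1(100.9) = 100.9
Total out = 154 + 542.8 + 530.6 + 100.9 = 1328 mol.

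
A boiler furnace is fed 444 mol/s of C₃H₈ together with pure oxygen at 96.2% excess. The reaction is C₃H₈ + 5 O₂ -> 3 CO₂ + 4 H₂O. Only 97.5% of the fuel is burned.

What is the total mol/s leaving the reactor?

5230 mol/s

Stoichiometric O₂ = 5 × 444 = 2220 mol/s; O₂ fed = 2220 × 1.962 = 4356 mol/s.
Fuel reacted = 0.975 × 444 → ξ = 432.9 mol/s.
Outlet (n = n₀ + ν ξ):
  C₃H₈: 444 − 1(432.9) = 11.1
  O₂: 4356 − 5(432.9) = 2191
  CO₂: 0 + 3(432.9) = 1299
  H₂O: 0 + 4(432.9) = 1732
Total out = 11.1 + 2191 + 1299 + 1732 = 5233 mol/s.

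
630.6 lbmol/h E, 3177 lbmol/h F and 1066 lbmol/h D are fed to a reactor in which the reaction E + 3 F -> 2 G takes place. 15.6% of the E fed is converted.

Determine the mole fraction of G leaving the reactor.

E reacted = 0.156 × 630.6 = 98.37 lbmol/h; ν_E = −1, so ξ = 98.37/1 = 98.37 lbmol/h.
Outlet amounts (n = n₀ + ν ξ):
  E: 630.6 − 1(98.37) = 532.2
  F: 3177 − 3(98.37) = 2882
  G: 0 + 2(98.37) = 196.7
  D: 1066 (inert)
Total out = 4677 lbmol/h; y_G = 196.7 / 4677 = 0.04207.

0.0421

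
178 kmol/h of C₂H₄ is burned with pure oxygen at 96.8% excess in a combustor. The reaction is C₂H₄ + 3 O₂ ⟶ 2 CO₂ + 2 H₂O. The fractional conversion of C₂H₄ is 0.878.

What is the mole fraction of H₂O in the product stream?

Stoichiometric O₂ = 3 × 178 = 534 kmol/h; O₂ fed = 534 × 1.968 = 1051 kmol/h.
Fuel reacted = 0.878 × 178 → ξ = 156.3 kmol/h.
Outlet (n = n₀ + ν ξ):
  C₂H₄: 178 − 1(156.3) = 21.72
  O₂: 1051 − 3(156.3) = 582.1
  CO₂: 0 + 2(156.3) = 312.6
  H₂O: 0 + 2(156.3) = 312.6
Total out = 1229 kmol/h; y_H₂O = 312.6 / 1229 = 0.2543.

0.254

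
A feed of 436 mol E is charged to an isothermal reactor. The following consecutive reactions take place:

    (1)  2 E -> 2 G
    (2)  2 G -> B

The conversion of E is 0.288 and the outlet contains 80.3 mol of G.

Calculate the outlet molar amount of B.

Conversion of E: E consumed = 2ξ₁ = 0.288 × 436 → ξ₁ = 62.78 mol.
G balance: n_G = 0 + 2ξ₁ − 2ξ₂ = 80.3 → ξ₂ = (2·62.78 − 80.3)/2 = 22.63 mol.
Outlet amounts (n = n₀ + Σ ν·ξ):
  E: 436 − 2(62.78) = 310.4
  G: 0 + 2(62.78) − 2(22.63) = 80.3
  B: 0 + 1(22.63) = 22.63

22.6 mol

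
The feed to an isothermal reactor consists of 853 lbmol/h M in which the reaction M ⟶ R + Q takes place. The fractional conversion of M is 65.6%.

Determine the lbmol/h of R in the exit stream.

560 lbmol/h

M reacted = 0.656 × 853 = 559.6 lbmol/h; ν_M = −1, so ξ = 559.6/1 = 559.6 lbmol/h.
Outlet amounts (n = n₀ + ν ξ):
  M: 853 − 1(559.6) = 293.4
  R: 0 + 1(559.6) = 559.6
  Q: 0 + 1(559.6) = 559.6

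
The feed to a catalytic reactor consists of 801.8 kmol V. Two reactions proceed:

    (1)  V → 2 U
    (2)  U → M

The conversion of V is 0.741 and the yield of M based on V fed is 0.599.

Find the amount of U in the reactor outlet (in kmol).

708 kmol

Conversion of V: V consumed = 1ξ₁ = 0.741 × 801.8 → ξ₁ = 594.1 kmol.
Yield of M: 1ξ₂ / 801.8 = 0.599 → ξ₂ = 480.3 kmol.
Outlet amounts (n = n₀ + Σ ν·ξ):
  V: 801.8 − 1(594.1) = 207.7
  U: 0 + 2(594.1) − 1(480.3) = 708
  M: 0 + 1(480.3) = 480.3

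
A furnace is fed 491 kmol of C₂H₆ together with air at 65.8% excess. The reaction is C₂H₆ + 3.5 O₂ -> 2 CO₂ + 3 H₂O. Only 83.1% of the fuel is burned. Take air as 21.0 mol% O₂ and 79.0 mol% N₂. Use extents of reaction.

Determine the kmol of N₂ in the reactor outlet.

10700 kmol

Stoichiometric O₂ = 3.5 × 491 = 1718 kmol; O₂ fed = 1718 × 1.658 = 2849 kmol.
N₂ fed = 2849 × 79/21 = 10720 kmol.
Fuel reacted = 0.831 × 491 → ξ = 408 kmol.
Outlet (n = n₀ + ν ξ):
  C₂H₆: 491 − 1(408) = 82.98
  O₂: 2849 − 3.5(408) = 1421
  N₂: 10720 (inert)
  CO₂: 0 + 2(408) = 816
  H₂O: 0 + 3(408) = 1224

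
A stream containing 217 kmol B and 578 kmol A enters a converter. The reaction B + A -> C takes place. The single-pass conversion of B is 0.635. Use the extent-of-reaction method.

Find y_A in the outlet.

0.67

B reacted = 0.635 × 217 = 137.8 kmol; ν_B = −1, so ξ = 137.8/1 = 137.8 kmol.
Outlet amounts (n = n₀ + ν ξ):
  B: 217 − 1(137.8) = 79.2
  A: 578 − 1(137.8) = 440.2
  C: 0 + 1(137.8) = 137.8
Total out = 657.2 kmol; y_A = 440.2 / 657.2 = 0.6698.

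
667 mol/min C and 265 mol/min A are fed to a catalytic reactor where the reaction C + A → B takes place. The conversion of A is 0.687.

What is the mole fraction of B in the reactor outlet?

A reacted = 0.687 × 265 = 182.1 mol/min; ν_A = −1, so ξ = 182.1/1 = 182.1 mol/min.
Outlet amounts (n = n₀ + ν ξ):
  C: 667 − 1(182.1) = 484.9
  A: 265 − 1(182.1) = 82.94
  B: 0 + 1(182.1) = 182.1
Total out = 749.9 mol/min; y_B = 182.1 / 749.9 = 0.2428.

0.243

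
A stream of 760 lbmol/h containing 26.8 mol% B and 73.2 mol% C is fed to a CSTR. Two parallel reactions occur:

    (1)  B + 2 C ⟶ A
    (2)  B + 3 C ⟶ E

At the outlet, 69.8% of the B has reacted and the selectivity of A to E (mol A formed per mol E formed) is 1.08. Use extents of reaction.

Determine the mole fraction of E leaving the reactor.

0.168

Conversion of B: B consumed = 0.698 × 203.7 = 142.2 lbmol/h = 1ξ₁ + 1ξ₂.
Selectivity: 1ξ₁ / (1ξ₂) = 1.08 → ξ₁ = 1.08 ξ₂.
Substitute: (1·1.08 + 1) ξ₂ = 142.2 → ξ₂ = 68.35 lbmol/h, ξ₁ = 73.82 lbmol/h.
Outlet amounts (n = n₀ + Σ ν·ξ):
  B: 203.7 − 1(73.82) − 1(68.35) = 61.51
  C: 556.3 − 2(73.82) − 3(68.35) = 203.6
  A: 0 + 1(73.82) = 73.82
  E: 0 + 1(68.35) = 68.35
Total out = 407.3 lbmol/h; y_E = 68.35 / 407.3 = 0.1678.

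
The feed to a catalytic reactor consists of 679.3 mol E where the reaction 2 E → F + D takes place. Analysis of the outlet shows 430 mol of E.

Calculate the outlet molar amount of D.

125 mol

For E: n = n₀ − 2ξ → 430 = 679.3 − 2ξ, giving ξ = 124.6 mol.
Outlet amounts (n = n₀ + ν ξ):
  E: 679.3 − 2(124.6) = 430
  F: 0 + 1(124.6) = 124.6
  D: 0 + 1(124.6) = 124.6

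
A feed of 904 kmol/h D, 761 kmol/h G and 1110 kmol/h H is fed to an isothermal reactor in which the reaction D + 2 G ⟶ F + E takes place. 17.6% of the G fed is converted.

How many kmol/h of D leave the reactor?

G reacted = 0.176 × 761 = 133.9 kmol/h; ν_G = −2, so ξ = 133.9/2 = 66.97 kmol/h.
Outlet amounts (n = n₀ + ν ξ):
  D: 904 − 1(66.97) = 837
  G: 761 − 2(66.97) = 627.1
  F: 0 + 1(66.97) = 66.97
  E: 0 + 1(66.97) = 66.97
  H: 1110 (inert)

837 kmol/h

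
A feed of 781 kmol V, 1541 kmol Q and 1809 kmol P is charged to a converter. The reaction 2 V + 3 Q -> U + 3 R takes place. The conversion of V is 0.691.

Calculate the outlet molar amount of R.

810 kmol

V reacted = 0.691 × 781 = 539.7 kmol; ν_V = −2, so ξ = 539.7/2 = 269.8 kmol.
Outlet amounts (n = n₀ + ν ξ):
  V: 781 − 2(269.8) = 241.3
  Q: 1541 − 3(269.8) = 731.5
  U: 0 + 1(269.8) = 269.8
  R: 0 + 3(269.8) = 809.5
  P: 1809 (inert)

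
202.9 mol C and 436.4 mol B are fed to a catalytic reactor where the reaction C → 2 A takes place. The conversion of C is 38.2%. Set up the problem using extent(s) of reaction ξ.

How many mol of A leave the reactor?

C reacted = 0.382 × 202.9 = 77.51 mol; ν_C = −1, so ξ = 77.51/1 = 77.51 mol.
Outlet amounts (n = n₀ + ν ξ):
  C: 202.9 − 1(77.51) = 125.4
  A: 0 + 2(77.51) = 155
  B: 436.4 (inert)

155 mol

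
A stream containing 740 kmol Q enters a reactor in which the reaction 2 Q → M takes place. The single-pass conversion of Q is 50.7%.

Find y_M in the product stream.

0.34

Q reacted = 0.507 × 740 = 375.2 kmol; ν_Q = −2, so ξ = 375.2/2 = 187.6 kmol.
Outlet amounts (n = n₀ + ν ξ):
  Q: 740 − 2(187.6) = 364.8
  M: 0 + 1(187.6) = 187.6
Total out = 552.4 kmol; y_M = 187.6 / 552.4 = 0.3396.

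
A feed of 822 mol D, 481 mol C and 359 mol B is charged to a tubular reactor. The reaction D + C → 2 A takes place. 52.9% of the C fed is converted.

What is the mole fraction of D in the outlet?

C reacted = 0.529 × 481 = 254.4 mol; ν_C = −1, so ξ = 254.4/1 = 254.4 mol.
Outlet amounts (n = n₀ + ν ξ):
  D: 822 − 1(254.4) = 567.6
  C: 481 − 1(254.4) = 226.6
  A: 0 + 2(254.4) = 508.9
  B: 359 (inert)
Total out = 1662 mol; y_D = 567.6 / 1662 = 0.3415.

0.341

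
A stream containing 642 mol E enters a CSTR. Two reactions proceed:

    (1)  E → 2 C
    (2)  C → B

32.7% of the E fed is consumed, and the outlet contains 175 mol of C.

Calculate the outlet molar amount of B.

Conversion of E: E consumed = 1ξ₁ = 0.327 × 642 → ξ₁ = 209.9 mol.
C balance: n_C = 0 + 2ξ₁ − 1ξ₂ = 175 → ξ₂ = (2·209.9 − 175)/1 = 244.9 mol.
Outlet amounts (n = n₀ + Σ ν·ξ):
  E: 642 − 1(209.9) = 432.1
  C: 0 + 2(209.9) − 1(244.9) = 175
  B: 0 + 1(244.9) = 244.9

245 mol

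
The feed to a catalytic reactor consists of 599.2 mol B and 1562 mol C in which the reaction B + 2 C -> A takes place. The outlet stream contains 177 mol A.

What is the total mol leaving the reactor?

For A: n = n₀ + 1ξ → 177 = 0 + 1ξ, giving ξ = 177 mol.
Outlet amounts (n = n₀ + ν ξ):
  B: 599.2 − 1(177) = 422.2
  C: 1562 − 2(177) = 1208
  A: 0 + 1(177) = 177
Total out = 422.2 + 1208 + 177 = 1807 mol.

1810 mol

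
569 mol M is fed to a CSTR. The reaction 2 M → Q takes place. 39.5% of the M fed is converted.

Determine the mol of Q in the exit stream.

112 mol

M reacted = 0.395 × 569 = 224.8 mol; ν_M = −2, so ξ = 224.8/2 = 112.4 mol.
Outlet amounts (n = n₀ + ν ξ):
  M: 569 − 2(112.4) = 344.2
  Q: 0 + 1(112.4) = 112.4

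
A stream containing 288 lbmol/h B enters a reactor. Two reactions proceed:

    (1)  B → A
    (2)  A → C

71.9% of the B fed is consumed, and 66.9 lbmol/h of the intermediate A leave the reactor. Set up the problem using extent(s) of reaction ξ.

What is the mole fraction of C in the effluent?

0.487

Conversion of B: B consumed = 1ξ₁ = 0.719 × 288 → ξ₁ = 207.1 lbmol/h.
A balance: n_A = 0 + 1ξ₁ − 1ξ₂ = 66.9 → ξ₂ = (1·207.1 − 66.9)/1 = 140.2 lbmol/h.
Outlet amounts (n = n₀ + Σ ν·ξ):
  B: 288 − 1(207.1) = 80.93
  A: 0 + 1(207.1) − 1(140.2) = 66.9
  C: 0 + 1(140.2) = 140.2
Total out = 288 lbmol/h; y_C = 140.2 / 288 = 0.4867.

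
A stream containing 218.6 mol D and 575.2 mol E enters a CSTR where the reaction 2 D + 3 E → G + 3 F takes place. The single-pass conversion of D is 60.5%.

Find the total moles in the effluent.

728 mol

D reacted = 0.605 × 218.6 = 132.3 mol; ν_D = −2, so ξ = 132.3/2 = 66.13 mol.
Outlet amounts (n = n₀ + ν ξ):
  D: 218.6 − 2(66.13) = 86.35
  E: 575.2 − 3(66.13) = 376.8
  G: 0 + 1(66.13) = 66.13
  F: 0 + 3(66.13) = 198.4
Total out = 86.35 + 376.8 + 66.13 + 198.4 = 727.7 mol.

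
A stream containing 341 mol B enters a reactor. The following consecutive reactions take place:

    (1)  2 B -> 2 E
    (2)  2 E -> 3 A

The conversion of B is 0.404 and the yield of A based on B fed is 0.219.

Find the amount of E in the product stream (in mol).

88 mol

Conversion of B: B consumed = 2ξ₁ = 0.404 × 341 → ξ₁ = 68.88 mol.
Yield of A: 3ξ₂ / 341 = 0.219 → ξ₂ = 24.89 mol.
Outlet amounts (n = n₀ + Σ ν·ξ):
  B: 341 − 2(68.88) = 203.2
  E: 0 + 2(68.88) − 2(24.89) = 87.98
  A: 0 + 3(24.89) = 74.68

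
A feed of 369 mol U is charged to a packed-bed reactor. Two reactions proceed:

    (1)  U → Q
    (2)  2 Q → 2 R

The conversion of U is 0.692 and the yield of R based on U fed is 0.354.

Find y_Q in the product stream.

Conversion of U: U consumed = 1ξ₁ = 0.692 × 369 → ξ₁ = 255.3 mol.
Yield of R: 2ξ₂ / 369 = 0.354 → ξ₂ = 65.31 mol.
Outlet amounts (n = n₀ + Σ ν·ξ):
  U: 369 − 1(255.3) = 113.7
  Q: 0 + 1(255.3) − 2(65.31) = 124.7
  R: 0 + 2(65.31) = 130.6
Total out = 369 mol; y_Q = 124.7 / 369 = 0.338.

0.338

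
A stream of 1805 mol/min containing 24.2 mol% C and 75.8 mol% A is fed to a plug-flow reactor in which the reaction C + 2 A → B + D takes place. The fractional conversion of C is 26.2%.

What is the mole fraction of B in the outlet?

0.0677

C reacted = 0.262 × 436.8 = 114.4 mol/min; ν_C = −1, so ξ = 114.4/1 = 114.4 mol/min.
Outlet amounts (n = n₀ + ν ξ):
  C: 436.8 − 1(114.4) = 322.4
  A: 1368 − 2(114.4) = 1139
  B: 0 + 1(114.4) = 114.4
  D: 0 + 1(114.4) = 114.4
Total out = 1691 mol/min; y_B = 114.4 / 1691 = 0.0677.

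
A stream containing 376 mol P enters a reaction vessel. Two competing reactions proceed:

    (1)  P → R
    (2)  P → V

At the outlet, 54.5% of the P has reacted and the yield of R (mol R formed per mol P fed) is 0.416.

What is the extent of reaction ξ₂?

ξ₂ = 48.5 mol

Yield of R: 1ξ₁ / 376 = 0.416 → ξ₁ = 156.4 mol.
Conversion of P: 1ξ₁ + 1ξ₂ = 0.545 × 376 = 204.9 → ξ₂ = 48.5 mol.
Outlet amounts (n = n₀ + Σ ν·ξ):
  P: 376 − 1(156.4) − 1(48.5) = 171.1
  R: 0 + 1(156.4) = 156.4
  V: 0 + 1(48.5) = 48.5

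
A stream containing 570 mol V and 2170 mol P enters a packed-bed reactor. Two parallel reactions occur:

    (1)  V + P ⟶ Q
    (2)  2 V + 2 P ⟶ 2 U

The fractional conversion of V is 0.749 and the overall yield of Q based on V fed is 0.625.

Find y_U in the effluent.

0.0306

Yield of Q: 1ξ₁ / 570 = 0.625 → ξ₁ = 356.2 mol.
Conversion of V: 1ξ₁ + 2ξ₂ = 0.749 × 570 = 426.9 → ξ₂ = 35.34 mol.
Outlet amounts (n = n₀ + Σ ν·ξ):
  V: 570 − 1(356.2) − 2(35.34) = 143.1
  P: 2170 − 1(356.2) − 2(35.34) = 1743
  Q: 0 + 1(356.2) = 356.2
  U: 0 + 2(35.34) = 70.68
Total out = 2313 mol; y_U = 70.68 / 2313 = 0.03056.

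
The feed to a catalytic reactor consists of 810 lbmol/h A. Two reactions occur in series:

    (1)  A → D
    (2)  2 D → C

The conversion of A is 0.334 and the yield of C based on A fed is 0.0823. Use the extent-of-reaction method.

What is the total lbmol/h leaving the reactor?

Conversion of A: A consumed = 1ξ₁ = 0.334 × 810 → ξ₁ = 270.5 lbmol/h.
Yield of C: 1ξ₂ / 810 = 0.0823 → ξ₂ = 66.66 lbmol/h.
Outlet amounts (n = n₀ + Σ ν·ξ):
  A: 810 − 1(270.5) = 539.5
  D: 0 + 1(270.5) − 2(66.66) = 137.2
  C: 0 + 1(66.66) = 66.66
Total out = 539.5 + 137.2 + 66.66 = 743.3 lbmol/h.

743 lbmol/h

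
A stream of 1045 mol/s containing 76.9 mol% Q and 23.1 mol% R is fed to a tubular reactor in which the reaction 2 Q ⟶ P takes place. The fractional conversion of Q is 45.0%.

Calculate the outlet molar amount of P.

181 mol/s

Q reacted = 0.45 × 803.6 = 361.6 mol/s; ν_Q = −2, so ξ = 361.6/2 = 180.8 mol/s.
Outlet amounts (n = n₀ + ν ξ):
  Q: 803.6 − 2(180.8) = 442
  P: 0 + 1(180.8) = 180.8
  R: 241.4 (inert)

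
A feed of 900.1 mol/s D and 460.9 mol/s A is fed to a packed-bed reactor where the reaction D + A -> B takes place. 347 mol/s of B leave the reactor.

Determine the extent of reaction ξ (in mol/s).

ξ = 347 mol/s

For B: n = n₀ + 1ξ → 347 = 0 + 1ξ, giving ξ = 347 mol/s.
Outlet amounts (n = n₀ + ν ξ):
  D: 900.1 − 1(347) = 553.1
  A: 460.9 − 1(347) = 113.9
  B: 0 + 1(347) = 347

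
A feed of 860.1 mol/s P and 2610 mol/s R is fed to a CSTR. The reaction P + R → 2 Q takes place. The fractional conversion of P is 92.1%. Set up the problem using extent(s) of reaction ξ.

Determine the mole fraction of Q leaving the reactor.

0.457

P reacted = 0.921 × 860.1 = 792.2 mol/s; ν_P = −1, so ξ = 792.2/1 = 792.2 mol/s.
Outlet amounts (n = n₀ + ν ξ):
  P: 860.1 − 1(792.2) = 67.95
  R: 2610 − 1(792.2) = 1818
  Q: 0 + 2(792.2) = 1584
Total out = 3470 mol/s; y_Q = 1584 / 3470 = 0.4566.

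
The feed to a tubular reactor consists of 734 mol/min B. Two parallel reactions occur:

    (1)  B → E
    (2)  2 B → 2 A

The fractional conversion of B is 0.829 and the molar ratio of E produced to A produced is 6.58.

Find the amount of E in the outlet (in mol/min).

Conversion of B: B consumed = 0.829 × 734 = 608.5 mol/min = 1ξ₁ + 2ξ₂.
Selectivity: 1ξ₁ / (2ξ₂) = 6.58 → ξ₁ = 13.16 ξ₂.
Substitute: (1·13.16 + 2) ξ₂ = 608.5 → ξ₂ = 40.14 mol/min, ξ₁ = 528.2 mol/min.
Outlet amounts (n = n₀ + Σ ν·ξ):
  B: 734 − 1(528.2) − 2(40.14) = 125.5
  E: 0 + 1(528.2) = 528.2
  A: 0 + 2(40.14) = 80.28

528 mol/min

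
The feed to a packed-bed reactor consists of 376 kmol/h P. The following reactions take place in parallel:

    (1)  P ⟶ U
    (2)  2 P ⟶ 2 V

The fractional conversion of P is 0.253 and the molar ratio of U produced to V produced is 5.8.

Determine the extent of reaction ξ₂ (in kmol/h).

Conversion of P: P consumed = 0.253 × 376 = 95.13 kmol/h = 1ξ₁ + 2ξ₂.
Selectivity: 1ξ₁ / (2ξ₂) = 5.8 → ξ₁ = 11.6 ξ₂.
Substitute: (1·11.6 + 2) ξ₂ = 95.13 → ξ₂ = 6.995 kmol/h, ξ₁ = 81.14 kmol/h.
Outlet amounts (n = n₀ + Σ ν·ξ):
  P: 376 − 1(81.14) − 2(6.995) = 280.9
  U: 0 + 1(81.14) = 81.14
  V: 0 + 2(6.995) = 13.99

ξ₂ = 6.99 kmol/h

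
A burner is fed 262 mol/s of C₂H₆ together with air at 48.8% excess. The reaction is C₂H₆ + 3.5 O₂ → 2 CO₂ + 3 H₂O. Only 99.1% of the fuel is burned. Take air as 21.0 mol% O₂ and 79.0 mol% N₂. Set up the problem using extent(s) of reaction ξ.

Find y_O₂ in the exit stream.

Stoichiometric O₂ = 3.5 × 262 = 917 mol/s; O₂ fed = 917 × 1.488 = 1364 mol/s.
N₂ fed = 1364 × 79/21 = 5133 mol/s.
Fuel reacted = 0.991 × 262 → ξ = 259.6 mol/s.
Outlet (n = n₀ + ν ξ):
  C₂H₆: 262 − 1(259.6) = 2.358
  O₂: 1364 − 3.5(259.6) = 455.7
  N₂: 5133 (inert)
  CO₂: 0 + 2(259.6) = 519.3
  H₂O: 0 + 3(259.6) = 778.9
Total out = 6889 mol/s; y_O₂ = 455.7 / 6889 = 0.06615.

0.0662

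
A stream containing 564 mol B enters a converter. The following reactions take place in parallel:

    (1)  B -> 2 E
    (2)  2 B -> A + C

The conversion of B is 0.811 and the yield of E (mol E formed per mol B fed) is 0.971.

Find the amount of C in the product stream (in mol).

Yield of E: 2ξ₁ / 564 = 0.971 → ξ₁ = 273.8 mol.
Conversion of B: 1ξ₁ + 2ξ₂ = 0.811 × 564 = 457.4 → ξ₂ = 91.79 mol.
Outlet amounts (n = n₀ + Σ ν·ξ):
  B: 564 − 1(273.8) − 2(91.79) = 106.6
  E: 0 + 2(273.8) = 547.6
  A: 0 + 1(91.79) = 91.79
  C: 0 + 1(91.79) = 91.79

91.8 mol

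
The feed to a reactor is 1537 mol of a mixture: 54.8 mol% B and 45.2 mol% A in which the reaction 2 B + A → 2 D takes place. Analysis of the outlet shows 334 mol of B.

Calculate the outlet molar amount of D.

508 mol

For B: n = n₀ − 2ξ → 334 = 842.3 − 2ξ, giving ξ = 254.1 mol.
Outlet amounts (n = n₀ + ν ξ):
  B: 842.3 − 2(254.1) = 334
  A: 694.7 − 1(254.1) = 440.6
  D: 0 + 2(254.1) = 508.3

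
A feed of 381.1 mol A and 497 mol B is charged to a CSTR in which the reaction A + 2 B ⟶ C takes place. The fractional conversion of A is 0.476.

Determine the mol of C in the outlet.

181 mol

A reacted = 0.476 × 381.1 = 181.4 mol; ν_A = −1, so ξ = 181.4/1 = 181.4 mol.
Outlet amounts (n = n₀ + ν ξ):
  A: 381.1 − 1(181.4) = 199.7
  B: 497 − 2(181.4) = 134.2
  C: 0 + 1(181.4) = 181.4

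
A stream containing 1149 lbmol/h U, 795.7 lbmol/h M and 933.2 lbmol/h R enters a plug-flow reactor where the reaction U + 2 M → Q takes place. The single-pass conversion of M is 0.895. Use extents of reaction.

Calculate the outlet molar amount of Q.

M reacted = 0.895 × 795.7 = 712.2 lbmol/h; ν_M = −2, so ξ = 712.2/2 = 356.1 lbmol/h.
Outlet amounts (n = n₀ + ν ξ):
  U: 1149 − 1(356.1) = 792.9
  M: 795.7 − 2(356.1) = 83.55
  Q: 0 + 1(356.1) = 356.1
  R: 933.2 (inert)

356 lbmol/h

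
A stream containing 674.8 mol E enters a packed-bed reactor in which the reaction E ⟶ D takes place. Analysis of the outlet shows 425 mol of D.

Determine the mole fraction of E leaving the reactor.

For D: n = n₀ + 1ξ → 425 = 0 + 1ξ, giving ξ = 425 mol.
Outlet amounts (n = n₀ + ν ξ):
  E: 674.8 − 1(425) = 249.8
  D: 0 + 1(425) = 425
Total out = 674.8 mol; y_E = 249.8 / 674.8 = 0.3702.

0.37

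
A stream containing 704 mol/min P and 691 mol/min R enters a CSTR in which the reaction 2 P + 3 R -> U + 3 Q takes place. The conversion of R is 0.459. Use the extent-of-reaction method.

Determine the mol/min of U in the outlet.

R reacted = 0.459 × 691 = 317.2 mol/min; ν_R = −3, so ξ = 317.2/3 = 105.7 mol/min.
Outlet amounts (n = n₀ + ν ξ):
  P: 704 − 2(105.7) = 492.6
  R: 691 − 3(105.7) = 373.8
  U: 0 + 1(105.7) = 105.7
  Q: 0 + 3(105.7) = 317.2

106 mol/min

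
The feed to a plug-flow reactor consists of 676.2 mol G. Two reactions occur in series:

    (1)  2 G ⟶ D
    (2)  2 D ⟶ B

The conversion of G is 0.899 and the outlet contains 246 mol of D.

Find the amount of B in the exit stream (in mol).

Conversion of G: G consumed = 2ξ₁ = 0.899 × 676.2 → ξ₁ = 304 mol.
D balance: n_D = 0 + 1ξ₁ − 2ξ₂ = 246 → ξ₂ = (1·304 − 246)/2 = 28.98 mol.
Outlet amounts (n = n₀ + Σ ν·ξ):
  G: 676.2 − 2(304) = 68.3
  D: 0 + 1(304) − 2(28.98) = 246
  B: 0 + 1(28.98) = 28.98

29 mol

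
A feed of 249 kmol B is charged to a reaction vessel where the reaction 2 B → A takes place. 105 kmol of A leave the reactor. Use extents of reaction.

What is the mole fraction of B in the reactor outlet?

0.271

For A: n = n₀ + 1ξ → 105 = 0 + 1ξ, giving ξ = 105 kmol.
Outlet amounts (n = n₀ + ν ξ):
  B: 249 − 2(105) = 39
  A: 0 + 1(105) = 105
Total out = 144 kmol; y_B = 39 / 144 = 0.2708.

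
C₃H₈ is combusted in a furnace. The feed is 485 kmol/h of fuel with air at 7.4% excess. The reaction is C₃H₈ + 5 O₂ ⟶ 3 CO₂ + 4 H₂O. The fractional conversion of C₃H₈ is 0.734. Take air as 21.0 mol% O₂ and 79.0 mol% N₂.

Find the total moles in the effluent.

13200 kmol/h

Stoichiometric O₂ = 5 × 485 = 2425 kmol/h; O₂ fed = 2425 × 1.074 = 2604 kmol/h.
N₂ fed = 2604 × 79/21 = 9798 kmol/h.
Fuel reacted = 0.734 × 485 → ξ = 356 kmol/h.
Outlet (n = n₀ + ν ξ):
  C₃H₈: 485 − 1(356) = 129
  O₂: 2604 − 5(356) = 824.5
  N₂: 9798 (inert)
  CO₂: 0 + 3(356) = 1068
  H₂O: 0 + 4(356) = 1424
Total out = 129 + 824.5 + 9798 + 1068 + 1424 = 13240 kmol/h.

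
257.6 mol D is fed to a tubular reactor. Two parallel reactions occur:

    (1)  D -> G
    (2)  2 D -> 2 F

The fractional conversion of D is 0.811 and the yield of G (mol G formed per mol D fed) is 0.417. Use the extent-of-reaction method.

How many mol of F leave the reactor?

101 mol

Yield of G: 1ξ₁ / 257.6 = 0.417 → ξ₁ = 107.4 mol.
Conversion of D: 1ξ₁ + 2ξ₂ = 0.811 × 257.6 = 208.9 → ξ₂ = 50.75 mol.
Outlet amounts (n = n₀ + Σ ν·ξ):
  D: 257.6 − 1(107.4) − 2(50.75) = 48.69
  G: 0 + 1(107.4) = 107.4
  F: 0 + 2(50.75) = 101.5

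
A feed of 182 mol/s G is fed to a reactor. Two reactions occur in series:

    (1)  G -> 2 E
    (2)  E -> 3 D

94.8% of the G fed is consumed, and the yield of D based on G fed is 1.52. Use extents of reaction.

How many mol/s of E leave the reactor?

253 mol/s

Conversion of G: G consumed = 1ξ₁ = 0.948 × 182 → ξ₁ = 172.5 mol/s.
Yield of D: 3ξ₂ / 182 = 1.52 → ξ₂ = 92.21 mol/s.
Outlet amounts (n = n₀ + Σ ν·ξ):
  G: 182 − 1(172.5) = 9.464
  E: 0 + 2(172.5) − 1(92.21) = 252.9
  D: 0 + 3(92.21) = 276.6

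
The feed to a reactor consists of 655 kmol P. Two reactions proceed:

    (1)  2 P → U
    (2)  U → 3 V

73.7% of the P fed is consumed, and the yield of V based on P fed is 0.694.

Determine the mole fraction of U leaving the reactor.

0.125

Conversion of P: P consumed = 2ξ₁ = 0.737 × 655 → ξ₁ = 241.4 kmol.
Yield of V: 3ξ₂ / 655 = 0.694 → ξ₂ = 151.5 kmol.
Outlet amounts (n = n₀ + Σ ν·ξ):
  P: 655 − 2(241.4) = 172.3
  U: 0 + 1(241.4) − 1(151.5) = 89.84
  V: 0 + 3(151.5) = 454.6
Total out = 716.7 kmol; y_U = 89.84 / 716.7 = 0.1254.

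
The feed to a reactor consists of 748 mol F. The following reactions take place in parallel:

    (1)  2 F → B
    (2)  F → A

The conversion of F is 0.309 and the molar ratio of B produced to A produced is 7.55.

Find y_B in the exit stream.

Conversion of F: F consumed = 0.309 × 748 = 231.1 mol = 2ξ₁ + 1ξ₂.
Selectivity: 1ξ₁ / (1ξ₂) = 7.55 → ξ₁ = 7.55 ξ₂.
Substitute: (2·7.55 + 1) ξ₂ = 231.1 → ξ₂ = 14.36 mol, ξ₁ = 108.4 mol.
Outlet amounts (n = n₀ + Σ ν·ξ):
  F: 748 − 2(108.4) − 1(14.36) = 516.9
  B: 0 + 1(108.4) = 108.4
  A: 0 + 1(14.36) = 14.36
Total out = 639.6 mol; y_B = 108.4 / 639.6 = 0.1695.

0.169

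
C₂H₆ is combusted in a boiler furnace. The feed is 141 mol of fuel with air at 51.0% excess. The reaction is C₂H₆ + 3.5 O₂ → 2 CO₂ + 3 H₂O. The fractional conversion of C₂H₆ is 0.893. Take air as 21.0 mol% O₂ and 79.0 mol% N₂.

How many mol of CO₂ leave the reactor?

Stoichiometric O₂ = 3.5 × 141 = 493.5 mol; O₂ fed = 493.5 × 1.510 = 745.2 mol.
N₂ fed = 745.2 × 79/21 = 2803 mol.
Fuel reacted = 0.893 × 141 → ξ = 125.9 mol.
Outlet (n = n₀ + ν ξ):
  C₂H₆: 141 − 1(125.9) = 15.09
  O₂: 745.2 − 3.5(125.9) = 304.5
  N₂: 2803 (inert)
  CO₂: 0 + 2(125.9) = 251.8
  H₂O: 0 + 3(125.9) = 377.7

252 mol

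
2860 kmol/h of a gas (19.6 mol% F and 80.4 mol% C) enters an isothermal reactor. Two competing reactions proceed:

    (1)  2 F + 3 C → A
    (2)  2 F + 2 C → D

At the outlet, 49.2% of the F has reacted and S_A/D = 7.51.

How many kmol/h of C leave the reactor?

1900 kmol/h

Conversion of F: F consumed = 0.492 × 560.6 = 275.8 kmol/h = 2ξ₁ + 2ξ₂.
Selectivity: 1ξ₁ / (1ξ₂) = 7.51 → ξ₁ = 7.51 ξ₂.
Substitute: (2·7.51 + 2) ξ₂ = 275.8 → ξ₂ = 16.2 kmol/h, ξ₁ = 121.7 kmol/h.
Outlet amounts (n = n₀ + Σ ν·ξ):
  F: 560.6 − 2(121.7) − 2(16.2) = 284.8
  C: 2299 − 3(121.7) − 2(16.2) = 1902
  A: 0 + 1(121.7) = 121.7
  D: 0 + 1(16.2) = 16.2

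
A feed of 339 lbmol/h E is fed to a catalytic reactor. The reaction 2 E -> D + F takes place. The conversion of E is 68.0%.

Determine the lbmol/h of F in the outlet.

115 lbmol/h

E reacted = 0.68 × 339 = 230.5 lbmol/h; ν_E = −2, so ξ = 230.5/2 = 115.3 lbmol/h.
Outlet amounts (n = n₀ + ν ξ):
  E: 339 − 2(115.3) = 108.5
  D: 0 + 1(115.3) = 115.3
  F: 0 + 1(115.3) = 115.3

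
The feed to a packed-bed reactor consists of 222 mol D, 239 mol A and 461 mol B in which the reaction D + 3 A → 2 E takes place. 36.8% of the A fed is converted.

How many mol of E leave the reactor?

A reacted = 0.368 × 239 = 87.95 mol; ν_A = −3, so ξ = 87.95/3 = 29.32 mol.
Outlet amounts (n = n₀ + ν ξ):
  D: 222 − 1(29.32) = 192.7
  A: 239 − 3(29.32) = 151
  E: 0 + 2(29.32) = 58.63
  B: 461 (inert)

58.6 mol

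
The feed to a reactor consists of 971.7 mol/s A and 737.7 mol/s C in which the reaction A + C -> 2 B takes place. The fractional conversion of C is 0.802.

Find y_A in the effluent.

C reacted = 0.802 × 737.7 = 591.6 mol/s; ν_C = −1, so ξ = 591.6/1 = 591.6 mol/s.
Outlet amounts (n = n₀ + ν ξ):
  A: 971.7 − 1(591.6) = 380.1
  C: 737.7 − 1(591.6) = 146.1
  B: 0 + 2(591.6) = 1183
Total out = 1709 mol/s; y_A = 380.1 / 1709 = 0.2223.

0.222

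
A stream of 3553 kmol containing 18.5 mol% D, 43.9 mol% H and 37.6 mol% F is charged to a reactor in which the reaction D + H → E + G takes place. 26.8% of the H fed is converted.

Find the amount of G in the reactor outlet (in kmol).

418 kmol

H reacted = 0.268 × 1560 = 418 kmol; ν_H = −1, so ξ = 418/1 = 418 kmol.
Outlet amounts (n = n₀ + ν ξ):
  D: 657.3 − 1(418) = 239.3
  H: 1560 − 1(418) = 1142
  E: 0 + 1(418) = 418
  G: 0 + 1(418) = 418
  F: 1336 (inert)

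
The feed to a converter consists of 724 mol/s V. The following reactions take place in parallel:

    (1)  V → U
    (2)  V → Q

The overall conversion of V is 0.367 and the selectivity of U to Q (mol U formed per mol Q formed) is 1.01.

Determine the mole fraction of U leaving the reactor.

Conversion of V: V consumed = 0.367 × 724 = 265.7 mol/s = 1ξ₁ + 1ξ₂.
Selectivity: 1ξ₁ / (1ξ₂) = 1.01 → ξ₁ = 1.01 ξ₂.
Substitute: (1·1.01 + 1) ξ₂ = 265.7 → ξ₂ = 132.2 mol/s, ξ₁ = 133.5 mol/s.
Outlet amounts (n = n₀ + Σ ν·ξ):
  V: 724 − 1(133.5) − 1(132.2) = 458.3
  U: 0 + 1(133.5) = 133.5
  Q: 0 + 1(132.2) = 132.2
Total out = 724 mol/s; y_U = 133.5 / 724 = 0.1844.

0.184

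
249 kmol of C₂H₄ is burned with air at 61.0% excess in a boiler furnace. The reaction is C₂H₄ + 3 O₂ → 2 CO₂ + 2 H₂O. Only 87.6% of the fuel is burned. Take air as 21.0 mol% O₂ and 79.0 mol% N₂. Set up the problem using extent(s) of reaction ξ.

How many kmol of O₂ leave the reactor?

548 kmol

Stoichiometric O₂ = 3 × 249 = 747 kmol; O₂ fed = 747 × 1.610 = 1203 kmol.
N₂ fed = 1203 × 79/21 = 4524 kmol.
Fuel reacted = 0.876 × 249 → ξ = 218.1 kmol.
Outlet (n = n₀ + ν ξ):
  C₂H₄: 249 − 1(218.1) = 30.88
  O₂: 1203 − 3(218.1) = 548.3
  N₂: 4524 (inert)
  CO₂: 0 + 2(218.1) = 436.2
  H₂O: 0 + 2(218.1) = 436.2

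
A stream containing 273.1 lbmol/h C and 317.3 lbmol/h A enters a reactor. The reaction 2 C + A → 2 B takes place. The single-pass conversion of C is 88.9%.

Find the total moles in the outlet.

C reacted = 0.889 × 273.1 = 242.8 lbmol/h; ν_C = −2, so ξ = 242.8/2 = 121.4 lbmol/h.
Outlet amounts (n = n₀ + ν ξ):
  C: 273.1 − 2(121.4) = 30.31
  A: 317.3 − 1(121.4) = 195.9
  B: 0 + 2(121.4) = 242.8
Total out = 30.31 + 195.9 + 242.8 = 469 lbmol/h.

469 lbmol/h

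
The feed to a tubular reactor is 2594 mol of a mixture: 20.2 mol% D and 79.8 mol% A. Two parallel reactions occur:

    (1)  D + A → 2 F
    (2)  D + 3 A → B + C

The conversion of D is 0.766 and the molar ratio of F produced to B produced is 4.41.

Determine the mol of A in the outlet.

1420 mol

Conversion of D: D consumed = 0.766 × 524 = 401.4 mol = 1ξ₁ + 1ξ₂.
Selectivity: 2ξ₁ / (1ξ₂) = 4.41 → ξ₁ = 2.205 ξ₂.
Substitute: (1·2.205 + 1) ξ₂ = 401.4 → ξ₂ = 125.2 mol, ξ₁ = 276.1 mol.
Outlet amounts (n = n₀ + Σ ν·ξ):
  D: 524 − 1(276.1) − 1(125.2) = 122.6
  A: 2070 − 1(276.1) − 3(125.2) = 1418
  F: 0 + 2(276.1) = 552.3
  B: 0 + 1(125.2) = 125.2
  C: 0 + 1(125.2) = 125.2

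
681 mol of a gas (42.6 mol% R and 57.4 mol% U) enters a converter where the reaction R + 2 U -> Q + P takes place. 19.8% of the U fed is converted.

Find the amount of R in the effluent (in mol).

251 mol

U reacted = 0.198 × 390.9 = 77.4 mol; ν_U = −2, so ξ = 77.4/2 = 38.7 mol.
Outlet amounts (n = n₀ + ν ξ):
  R: 290.1 − 1(38.7) = 251.4
  U: 390.9 − 2(38.7) = 313.5
  Q: 0 + 1(38.7) = 38.7
  P: 0 + 1(38.7) = 38.7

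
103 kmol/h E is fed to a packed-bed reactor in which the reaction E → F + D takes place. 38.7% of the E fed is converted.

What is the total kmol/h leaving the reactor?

143 kmol/h

E reacted = 0.387 × 103 = 39.86 kmol/h; ν_E = −1, so ξ = 39.86/1 = 39.86 kmol/h.
Outlet amounts (n = n₀ + ν ξ):
  E: 103 − 1(39.86) = 63.14
  F: 0 + 1(39.86) = 39.86
  D: 0 + 1(39.86) = 39.86
Total out = 63.14 + 39.86 + 39.86 = 142.9 kmol/h.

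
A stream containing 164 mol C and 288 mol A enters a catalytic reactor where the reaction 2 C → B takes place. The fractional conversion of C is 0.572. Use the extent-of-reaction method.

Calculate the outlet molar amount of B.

46.9 mol

C reacted = 0.572 × 164 = 93.81 mol; ν_C = −2, so ξ = 93.81/2 = 46.9 mol.
Outlet amounts (n = n₀ + ν ξ):
  C: 164 − 2(46.9) = 70.19
  B: 0 + 1(46.9) = 46.9
  A: 288 (inert)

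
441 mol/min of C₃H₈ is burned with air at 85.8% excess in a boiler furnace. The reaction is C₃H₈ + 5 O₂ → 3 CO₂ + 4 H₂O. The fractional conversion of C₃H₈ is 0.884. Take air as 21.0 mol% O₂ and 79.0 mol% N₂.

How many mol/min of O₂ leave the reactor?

2150 mol/min

Stoichiometric O₂ = 5 × 441 = 2205 mol/min; O₂ fed = 2205 × 1.858 = 4097 mol/min.
N₂ fed = 4097 × 79/21 = 15410 mol/min.
Fuel reacted = 0.884 × 441 → ξ = 389.8 mol/min.
Outlet (n = n₀ + ν ξ):
  C₃H₈: 441 − 1(389.8) = 51.16
  O₂: 4097 − 5(389.8) = 2148
  N₂: 15410 (inert)
  CO₂: 0 + 3(389.8) = 1170
  H₂O: 0 + 4(389.8) = 1559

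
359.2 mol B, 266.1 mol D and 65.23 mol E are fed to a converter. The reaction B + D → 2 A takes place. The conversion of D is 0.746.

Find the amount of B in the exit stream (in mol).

161 mol

D reacted = 0.746 × 266.1 = 198.5 mol; ν_D = −1, so ξ = 198.5/1 = 198.5 mol.
Outlet amounts (n = n₀ + ν ξ):
  B: 359.2 − 1(198.5) = 160.7
  D: 266.1 − 1(198.5) = 67.59
  A: 0 + 2(198.5) = 397
  E: 65.23 (inert)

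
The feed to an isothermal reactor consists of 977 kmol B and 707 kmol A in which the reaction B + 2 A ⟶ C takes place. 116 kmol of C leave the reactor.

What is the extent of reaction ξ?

For C: n = n₀ + 1ξ → 116 = 0 + 1ξ, giving ξ = 116 kmol.
Outlet amounts (n = n₀ + ν ξ):
  B: 977 − 1(116) = 861
  A: 707 − 2(116) = 475
  C: 0 + 1(116) = 116

ξ = 116 kmol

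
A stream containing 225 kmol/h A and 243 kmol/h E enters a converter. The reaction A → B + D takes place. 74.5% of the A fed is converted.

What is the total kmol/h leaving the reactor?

A reacted = 0.745 × 225 = 167.6 kmol/h; ν_A = −1, so ξ = 167.6/1 = 167.6 kmol/h.
Outlet amounts (n = n₀ + ν ξ):
  A: 225 − 1(167.6) = 57.38
  B: 0 + 1(167.6) = 167.6
  D: 0 + 1(167.6) = 167.6
  E: 243 (inert)
Total out = 57.38 + 167.6 + 167.6 + 243 = 635.6 kmol/h.

636 kmol/h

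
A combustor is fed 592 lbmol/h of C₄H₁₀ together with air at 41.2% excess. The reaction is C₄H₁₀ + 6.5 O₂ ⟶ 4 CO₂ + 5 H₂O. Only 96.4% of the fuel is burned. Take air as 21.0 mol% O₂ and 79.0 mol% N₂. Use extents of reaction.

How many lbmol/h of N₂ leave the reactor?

Stoichiometric O₂ = 6.5 × 592 = 3848 lbmol/h; O₂ fed = 3848 × 1.412 = 5433 lbmol/h.
N₂ fed = 5433 × 79/21 = 20440 lbmol/h.
Fuel reacted = 0.964 × 592 → ξ = 570.7 lbmol/h.
Outlet (n = n₀ + ν ξ):
  C₄H₁₀: 592 − 1(570.7) = 21.31
  O₂: 5433 − 6.5(570.7) = 1724
  N₂: 20440 (inert)
  CO₂: 0 + 4(570.7) = 2283
  H₂O: 0 + 5(570.7) = 2853

20400 lbmol/h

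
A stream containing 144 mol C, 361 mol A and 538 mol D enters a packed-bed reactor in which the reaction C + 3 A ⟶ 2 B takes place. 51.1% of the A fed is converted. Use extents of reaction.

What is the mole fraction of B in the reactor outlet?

A reacted = 0.511 × 361 = 184.5 mol; ν_A = −3, so ξ = 184.5/3 = 61.49 mol.
Outlet amounts (n = n₀ + ν ξ):
  C: 144 − 1(61.49) = 82.51
  A: 361 − 3(61.49) = 176.5
  B: 0 + 2(61.49) = 123
  D: 538 (inert)
Total out = 920 mol; y_B = 123 / 920 = 0.1337.

0.134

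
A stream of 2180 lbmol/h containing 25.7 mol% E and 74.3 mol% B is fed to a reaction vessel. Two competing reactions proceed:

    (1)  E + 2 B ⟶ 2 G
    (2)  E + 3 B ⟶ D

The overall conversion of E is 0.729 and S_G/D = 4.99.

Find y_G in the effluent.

0.379

Conversion of E: E consumed = 0.729 × 560.3 = 408.4 lbmol/h = 1ξ₁ + 1ξ₂.
Selectivity: 2ξ₁ / (1ξ₂) = 4.99 → ξ₁ = 2.495 ξ₂.
Substitute: (1·2.495 + 1) ξ₂ = 408.4 → ξ₂ = 116.9 lbmol/h, ξ₁ = 291.6 lbmol/h.
Outlet amounts (n = n₀ + Σ ν·ξ):
  E: 560.3 − 1(291.6) − 1(116.9) = 151.8
  B: 1620 − 2(291.6) − 3(116.9) = 686
  G: 0 + 2(291.6) = 583.1
  D: 0 + 1(116.9) = 116.9
Total out = 1538 lbmol/h; y_G = 583.1 / 1538 = 0.3792.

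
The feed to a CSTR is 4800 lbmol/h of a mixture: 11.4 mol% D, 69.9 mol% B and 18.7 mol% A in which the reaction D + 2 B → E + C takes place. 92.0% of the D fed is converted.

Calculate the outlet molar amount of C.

503 lbmol/h

D reacted = 0.92 × 547.2 = 503.4 lbmol/h; ν_D = −1, so ξ = 503.4/1 = 503.4 lbmol/h.
Outlet amounts (n = n₀ + ν ξ):
  D: 547.2 − 1(503.4) = 43.78
  B: 3355 − 2(503.4) = 2348
  E: 0 + 1(503.4) = 503.4
  C: 0 + 1(503.4) = 503.4
  A: 897.6 (inert)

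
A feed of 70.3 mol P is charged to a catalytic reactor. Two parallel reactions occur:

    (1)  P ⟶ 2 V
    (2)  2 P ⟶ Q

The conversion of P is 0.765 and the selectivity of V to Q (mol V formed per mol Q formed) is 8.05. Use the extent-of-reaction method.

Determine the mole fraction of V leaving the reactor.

0.738

Conversion of P: P consumed = 0.765 × 70.3 = 53.78 mol = 1ξ₁ + 2ξ₂.
Selectivity: 2ξ₁ / (1ξ₂) = 8.05 → ξ₁ = 4.025 ξ₂.
Substitute: (1·4.025 + 2) ξ₂ = 53.78 → ξ₂ = 8.926 mol, ξ₁ = 35.93 mol.
Outlet amounts (n = n₀ + Σ ν·ξ):
  P: 70.3 − 1(35.93) − 2(8.926) = 16.52
  V: 0 + 2(35.93) = 71.85
  Q: 0 + 1(8.926) = 8.926
Total out = 97.3 mol; y_V = 71.85 / 97.3 = 0.7385.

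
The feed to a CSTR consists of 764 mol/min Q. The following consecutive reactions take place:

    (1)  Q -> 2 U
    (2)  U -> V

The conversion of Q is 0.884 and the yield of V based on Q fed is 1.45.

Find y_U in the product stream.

Conversion of Q: Q consumed = 1ξ₁ = 0.884 × 764 → ξ₁ = 675.4 mol/min.
Yield of V: 1ξ₂ / 764 = 1.45 → ξ₂ = 1108 mol/min.
Outlet amounts (n = n₀ + Σ ν·ξ):
  Q: 764 − 1(675.4) = 88.62
  U: 0 + 2(675.4) − 1(1108) = 243
  V: 0 + 1(1108) = 1108
Total out = 1439 mol/min; y_U = 243 / 1439 = 0.1688.

0.169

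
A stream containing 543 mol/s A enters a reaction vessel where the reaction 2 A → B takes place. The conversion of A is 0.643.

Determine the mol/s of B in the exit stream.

175 mol/s

A reacted = 0.643 × 543 = 349.1 mol/s; ν_A = −2, so ξ = 349.1/2 = 174.6 mol/s.
Outlet amounts (n = n₀ + ν ξ):
  A: 543 − 2(174.6) = 193.9
  B: 0 + 1(174.6) = 174.6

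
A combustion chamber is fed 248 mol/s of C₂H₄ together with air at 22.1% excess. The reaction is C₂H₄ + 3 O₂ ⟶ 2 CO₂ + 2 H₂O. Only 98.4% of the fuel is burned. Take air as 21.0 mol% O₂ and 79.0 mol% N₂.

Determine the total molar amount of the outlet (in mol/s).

Stoichiometric O₂ = 3 × 248 = 744 mol/s; O₂ fed = 744 × 1.221 = 908.4 mol/s.
N₂ fed = 908.4 × 79/21 = 3417 mol/s.
Fuel reacted = 0.984 × 248 → ξ = 244 mol/s.
Outlet (n = n₀ + ν ξ):
  C₂H₄: 248 − 1(244) = 3.968
  O₂: 908.4 − 3(244) = 176.3
  N₂: 3417 (inert)
  CO₂: 0 + 2(244) = 488.1
  H₂O: 0 + 2(244) = 488.1
Total out = 3.968 + 176.3 + 3417 + 488.1 + 488.1 = 4574 mol/s.

4570 mol/s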